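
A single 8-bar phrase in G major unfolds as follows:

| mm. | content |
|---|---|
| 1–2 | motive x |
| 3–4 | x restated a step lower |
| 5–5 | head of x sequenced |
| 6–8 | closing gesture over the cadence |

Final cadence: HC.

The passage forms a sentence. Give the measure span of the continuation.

After the presentation (mm. 1–4), the continuation covers the fragmentation through the cadence: measures 5–8.

measures 5–8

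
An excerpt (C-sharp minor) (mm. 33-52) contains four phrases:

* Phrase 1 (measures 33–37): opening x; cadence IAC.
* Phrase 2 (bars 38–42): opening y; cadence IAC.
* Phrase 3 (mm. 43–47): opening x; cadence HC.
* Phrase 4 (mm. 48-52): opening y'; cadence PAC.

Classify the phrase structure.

Four phrases in two halves: the first half (mm. 33–42) ends with an imperfect authentic cadence, the second (measures 43-52) with a perfect authentic cadence — a large antecedent–consequent pair, i.e. a double period.
Phrase 3 begins with the same material as phrase 1, making it parallel.

parallel double period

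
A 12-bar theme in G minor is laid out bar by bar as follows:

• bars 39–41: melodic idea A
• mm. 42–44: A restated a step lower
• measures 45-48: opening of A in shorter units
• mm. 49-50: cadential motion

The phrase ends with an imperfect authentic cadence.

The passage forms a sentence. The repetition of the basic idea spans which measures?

measures 42–44

The presentation of a sentence is the basic idea (mm. 39–41) plus its repetition (bars 42-44); the repetition of the basic idea is therefore mm. 42–44.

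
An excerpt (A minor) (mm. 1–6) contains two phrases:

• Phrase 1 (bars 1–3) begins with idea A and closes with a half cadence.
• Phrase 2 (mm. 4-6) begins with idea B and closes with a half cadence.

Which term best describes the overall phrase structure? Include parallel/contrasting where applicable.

phrase group

The second phrase closes with a half cadence, which is not stronger than the first phrase's half cadence; without a weak→strong cadential pair there is no antecedent–consequent relationship, so this is a phrase group rather than a period.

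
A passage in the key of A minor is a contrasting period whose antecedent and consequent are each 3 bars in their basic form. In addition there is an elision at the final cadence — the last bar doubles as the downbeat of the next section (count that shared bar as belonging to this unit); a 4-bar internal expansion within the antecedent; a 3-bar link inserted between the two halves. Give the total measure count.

13 measures

Basic contrasting period: 3 + 3 = 6 bars.
6 (basic form) + 4 (internal expansion) + 3 (link) = 13.
The elision shares a bar with the next section but does not change this unit's count.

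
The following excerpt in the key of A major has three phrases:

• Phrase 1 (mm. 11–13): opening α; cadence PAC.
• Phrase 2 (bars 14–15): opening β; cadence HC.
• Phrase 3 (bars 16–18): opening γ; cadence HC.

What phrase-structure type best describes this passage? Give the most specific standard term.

phrase group

The final phrase closes with a half cadence, which is not stronger than the preceding half cadence; the 3 phrases lack an overall antecedent–consequent design and so form a phrase group.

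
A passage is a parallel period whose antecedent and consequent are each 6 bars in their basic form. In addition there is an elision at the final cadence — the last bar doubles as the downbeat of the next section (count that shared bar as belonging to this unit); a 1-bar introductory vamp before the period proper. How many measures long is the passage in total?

Basic parallel period: 6 + 6 = 12 bars.
12 (basic form) + 1 (introduction) = 13.
The elision shares a bar with the next section but does not change this unit's count.

13 measures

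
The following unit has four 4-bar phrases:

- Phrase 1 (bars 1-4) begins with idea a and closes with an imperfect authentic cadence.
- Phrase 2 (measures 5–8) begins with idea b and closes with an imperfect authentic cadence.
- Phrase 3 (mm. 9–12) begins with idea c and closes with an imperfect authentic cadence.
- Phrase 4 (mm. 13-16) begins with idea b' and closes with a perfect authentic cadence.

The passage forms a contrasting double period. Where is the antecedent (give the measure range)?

In a double period the four phrases pair into a large antecedent (phrases 1–2, ending imperfect authentic cadence) and a large consequent (phrases 3–4, ending perfect authentic cadence). The antecedent spans mm. 1–8.

measures 1–8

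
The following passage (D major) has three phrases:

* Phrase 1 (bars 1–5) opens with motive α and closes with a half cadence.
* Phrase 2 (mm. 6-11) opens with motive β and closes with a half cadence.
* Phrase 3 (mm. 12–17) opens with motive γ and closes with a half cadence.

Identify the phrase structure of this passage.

phrase group

The final phrase closes with a half cadence, which is not stronger than the preceding half cadence; the 3 phrases lack an overall antecedent–consequent design and so form a phrase group.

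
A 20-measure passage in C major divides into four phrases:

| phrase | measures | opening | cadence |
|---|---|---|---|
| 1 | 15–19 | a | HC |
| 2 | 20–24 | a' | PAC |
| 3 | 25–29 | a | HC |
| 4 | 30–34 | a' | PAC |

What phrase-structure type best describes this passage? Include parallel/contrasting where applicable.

The cadence pattern HC–PAC–HC–PAC is weak–strong twice, and phrases 3–4 restate phrases 1–2: a period heard twice, not a double period (which would end weakly at phrase 2).

repeated period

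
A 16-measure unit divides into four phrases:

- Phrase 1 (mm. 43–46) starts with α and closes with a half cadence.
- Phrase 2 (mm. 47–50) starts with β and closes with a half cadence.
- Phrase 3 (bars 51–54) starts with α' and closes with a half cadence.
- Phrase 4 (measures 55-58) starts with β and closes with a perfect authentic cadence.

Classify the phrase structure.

Four phrases in two halves: the first half (mm. 43–50) ends with a half cadence, the second (mm. 51–58) with a perfect authentic cadence — a large antecedent–consequent pair, i.e. a double period.
Phrase 3 begins with the same material as phrase 1, making it parallel.

parallel double period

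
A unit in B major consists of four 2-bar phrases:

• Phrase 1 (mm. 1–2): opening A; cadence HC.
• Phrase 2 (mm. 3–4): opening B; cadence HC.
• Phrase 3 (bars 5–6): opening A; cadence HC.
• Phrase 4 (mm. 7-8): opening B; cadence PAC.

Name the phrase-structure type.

Four phrases in two halves: the first half (mm. 1–4) ends with a half cadence, the second (bars 5–8) with a perfect authentic cadence — a large antecedent–consequent pair, i.e. a double period.
Phrase 3 begins with the same material as phrase 1, making it parallel.

parallel double period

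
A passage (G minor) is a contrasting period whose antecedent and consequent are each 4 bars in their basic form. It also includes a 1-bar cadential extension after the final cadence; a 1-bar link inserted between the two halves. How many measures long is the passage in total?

Basic contrasting period: 4 + 4 = 8 bars.
8 (basic form) + 1 (cadential extension) + 1 (link) = 10.

10 measures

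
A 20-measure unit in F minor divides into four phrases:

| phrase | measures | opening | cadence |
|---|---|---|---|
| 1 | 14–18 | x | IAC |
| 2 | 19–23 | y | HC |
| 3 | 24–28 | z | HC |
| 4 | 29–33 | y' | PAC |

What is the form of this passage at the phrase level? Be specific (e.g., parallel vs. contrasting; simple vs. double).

contrasting double period

Four phrases in two halves: the first half (mm. 14–23) ends with a half cadence, the second (mm. 24-33) with a perfect authentic cadence — a large antecedent–consequent pair, i.e. a double period.
Phrase 3 begins with different material from phrase 1, making it contrasting.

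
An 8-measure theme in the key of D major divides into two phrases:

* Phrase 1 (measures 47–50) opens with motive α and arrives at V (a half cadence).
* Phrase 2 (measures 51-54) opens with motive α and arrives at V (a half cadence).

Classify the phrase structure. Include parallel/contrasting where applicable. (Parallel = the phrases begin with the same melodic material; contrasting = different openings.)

repeated phrase

Both phrases have the same opening (α) and the same cadence (half cadence): the second is a restatement, not a consequent, so this is a repeated phrase rather than a period.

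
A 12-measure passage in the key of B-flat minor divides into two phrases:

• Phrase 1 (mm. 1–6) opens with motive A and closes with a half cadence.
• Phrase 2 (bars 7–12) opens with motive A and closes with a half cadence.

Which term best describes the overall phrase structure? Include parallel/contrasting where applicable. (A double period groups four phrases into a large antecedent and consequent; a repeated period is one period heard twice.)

repeated phrase

Both phrases have the same opening (A) and the same cadence (half cadence): the second is a restatement, not a consequent, so this is a repeated phrase rather than a period.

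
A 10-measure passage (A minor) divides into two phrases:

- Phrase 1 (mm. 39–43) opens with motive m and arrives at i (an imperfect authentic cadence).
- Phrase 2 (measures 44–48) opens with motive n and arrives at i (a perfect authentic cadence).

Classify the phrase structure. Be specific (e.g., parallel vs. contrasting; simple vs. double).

Phrase 1 ends with an imperfect authentic cadence (weaker) and phrase 2 with a perfect authentic cadence (stronger): antecedent + consequent = a period.
The two phrases open with different material (m / n), so the period is contrasting.

contrasting period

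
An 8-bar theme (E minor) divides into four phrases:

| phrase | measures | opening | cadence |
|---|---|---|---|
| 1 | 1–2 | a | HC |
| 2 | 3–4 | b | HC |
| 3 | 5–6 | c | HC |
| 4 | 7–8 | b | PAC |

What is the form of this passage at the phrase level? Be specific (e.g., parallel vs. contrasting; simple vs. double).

Four phrases in two halves: the first half (measures 1-4) ends with a half cadence, the second (mm. 5-8) with a perfect authentic cadence — a large antecedent–consequent pair, i.e. a double period.
Phrase 3 begins with different material from phrase 1, making it contrasting.

contrasting double period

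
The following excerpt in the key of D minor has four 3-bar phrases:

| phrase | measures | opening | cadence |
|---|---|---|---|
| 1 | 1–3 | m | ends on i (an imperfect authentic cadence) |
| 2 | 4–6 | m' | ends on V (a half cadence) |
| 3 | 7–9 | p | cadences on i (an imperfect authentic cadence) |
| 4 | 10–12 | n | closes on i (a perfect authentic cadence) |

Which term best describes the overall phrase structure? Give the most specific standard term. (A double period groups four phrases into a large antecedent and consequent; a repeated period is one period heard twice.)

Four phrases in two halves: the first half (measures 1–6) ends with a half cadence, the second (bars 7–12) with a perfect authentic cadence — a large antecedent–consequent pair, i.e. a double period.
Phrase 3 begins with different material from phrase 1, making it contrasting.

contrasting double period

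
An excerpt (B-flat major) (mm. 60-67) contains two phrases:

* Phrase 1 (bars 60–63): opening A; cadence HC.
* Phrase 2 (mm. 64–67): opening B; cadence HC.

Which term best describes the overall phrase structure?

phrase group

The second phrase closes with a half cadence, which is not stronger than the first phrase's half cadence; without a weak→strong cadential pair there is no antecedent–consequent relationship, so this is a phrase group rather than a period.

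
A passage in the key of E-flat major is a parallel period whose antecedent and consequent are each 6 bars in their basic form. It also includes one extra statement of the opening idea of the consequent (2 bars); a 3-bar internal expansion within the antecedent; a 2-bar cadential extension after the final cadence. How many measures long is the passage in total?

19 measures

Basic parallel period: 6 + 6 = 12 bars.
12 (basic form) + 2 (extra statement) + 3 (internal expansion) + 2 (cadential extension) = 19.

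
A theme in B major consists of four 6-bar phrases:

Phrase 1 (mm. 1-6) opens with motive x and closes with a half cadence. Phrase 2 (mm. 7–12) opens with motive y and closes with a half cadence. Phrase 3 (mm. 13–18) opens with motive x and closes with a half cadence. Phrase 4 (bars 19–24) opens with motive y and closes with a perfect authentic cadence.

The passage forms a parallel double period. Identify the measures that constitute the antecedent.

In a double period the four phrases pair into a large antecedent (phrases 1–2, ending half cadence) and a large consequent (phrases 3–4, ending perfect authentic cadence). The antecedent spans mm. 1–12.

measures 1–12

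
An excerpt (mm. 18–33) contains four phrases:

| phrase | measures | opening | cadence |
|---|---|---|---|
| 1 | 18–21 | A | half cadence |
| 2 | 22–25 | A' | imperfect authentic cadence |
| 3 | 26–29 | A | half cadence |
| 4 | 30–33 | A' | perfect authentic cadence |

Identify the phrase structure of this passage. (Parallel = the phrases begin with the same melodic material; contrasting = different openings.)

Four phrases in two halves: the first half (bars 18–25) ends with an imperfect authentic cadence, the second (mm. 26–33) with a perfect authentic cadence — a large antecedent–consequent pair, i.e. a double period.
Phrase 3 begins with the same material as phrase 1, making it parallel.

parallel double period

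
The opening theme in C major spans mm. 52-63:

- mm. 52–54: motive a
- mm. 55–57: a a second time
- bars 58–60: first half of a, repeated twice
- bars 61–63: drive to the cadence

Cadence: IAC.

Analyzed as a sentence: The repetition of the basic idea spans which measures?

measures 55–57

The presentation of a sentence is the basic idea (mm. 52–54) plus its repetition (mm. 55–57); the repetition of the basic idea is therefore mm. 55–57.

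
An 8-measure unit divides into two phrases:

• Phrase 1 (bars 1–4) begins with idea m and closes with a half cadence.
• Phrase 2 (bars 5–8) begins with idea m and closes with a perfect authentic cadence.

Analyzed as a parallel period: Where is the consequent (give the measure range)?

measures 5–8

The antecedent is the phrase ending with the weaker cadence (half cadence, phrase 1) and the consequent the one ending more conclusively (perfect authentic cadence, phrase 2); the consequent is mm. 5–8.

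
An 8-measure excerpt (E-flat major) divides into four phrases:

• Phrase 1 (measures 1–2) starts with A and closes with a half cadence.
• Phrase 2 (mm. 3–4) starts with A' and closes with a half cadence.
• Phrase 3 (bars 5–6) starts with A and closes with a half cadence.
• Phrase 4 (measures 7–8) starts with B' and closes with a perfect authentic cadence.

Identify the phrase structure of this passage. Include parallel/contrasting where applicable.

Four phrases in two halves: the first half (mm. 1–4) ends with a half cadence, the second (mm. 5-8) with a perfect authentic cadence — a large antecedent–consequent pair, i.e. a double period.
Phrase 3 begins with the same material as phrase 1, making it parallel.

parallel double period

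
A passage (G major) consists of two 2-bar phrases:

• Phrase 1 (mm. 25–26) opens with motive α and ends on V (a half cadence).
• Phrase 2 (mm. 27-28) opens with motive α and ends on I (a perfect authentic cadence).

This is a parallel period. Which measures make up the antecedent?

measures 25–26

The phrase ending with the weaker cadence (half cadence) is the antecedent; the one ending more conclusively (perfect authentic cadence) is the consequent. The antecedent is measures 25–26.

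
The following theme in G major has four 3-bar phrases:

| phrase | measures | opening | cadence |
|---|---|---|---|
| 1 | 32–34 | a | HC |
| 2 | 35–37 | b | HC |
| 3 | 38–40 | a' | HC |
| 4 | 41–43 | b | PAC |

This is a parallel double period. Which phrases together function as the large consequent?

In a double period the first pair of phrases (ending half cadence) is the large antecedent and the second pair (ending perfect authentic cadence) is the large consequent; the consequent is phrases 3 and 4.

phrases 3 and 4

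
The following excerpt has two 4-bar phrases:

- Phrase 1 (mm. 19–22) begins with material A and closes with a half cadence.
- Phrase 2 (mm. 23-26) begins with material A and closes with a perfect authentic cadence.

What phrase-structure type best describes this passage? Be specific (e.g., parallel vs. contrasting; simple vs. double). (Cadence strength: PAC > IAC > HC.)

parallel period

Phrase 1 ends with a half cadence (weaker) and phrase 2 with a perfect authentic cadence (stronger): antecedent + consequent = a period.
The two phrases open with the same material (A / A), so the period is parallel.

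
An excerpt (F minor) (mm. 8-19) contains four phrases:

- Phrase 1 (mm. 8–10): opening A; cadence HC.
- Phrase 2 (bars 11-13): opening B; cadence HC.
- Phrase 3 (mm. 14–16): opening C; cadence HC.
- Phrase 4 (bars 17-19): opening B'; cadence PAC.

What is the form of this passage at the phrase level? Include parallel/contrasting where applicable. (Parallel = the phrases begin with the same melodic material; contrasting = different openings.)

Four phrases in two halves: the first half (measures 8-13) ends with a half cadence, the second (measures 14–19) with a perfect authentic cadence — a large antecedent–consequent pair, i.e. a double period.
Phrase 3 begins with different material from phrase 1, making it contrasting.

contrasting double period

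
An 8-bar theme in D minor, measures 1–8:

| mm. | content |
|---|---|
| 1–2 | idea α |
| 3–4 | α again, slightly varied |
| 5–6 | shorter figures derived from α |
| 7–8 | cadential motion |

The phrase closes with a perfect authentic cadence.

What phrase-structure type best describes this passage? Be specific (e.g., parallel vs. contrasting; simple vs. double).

sentence

Basic idea (mm. 1–2) + its repetition (mm. 3–4) form the presentation; fragmentation and cadence (measures 5-8) form the continuation — the 8-bar whole is a sentence.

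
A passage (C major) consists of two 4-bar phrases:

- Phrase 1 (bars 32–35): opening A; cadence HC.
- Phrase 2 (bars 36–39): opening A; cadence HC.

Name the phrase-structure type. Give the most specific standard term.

repeated phrase

Both phrases have the same opening (A) and the same cadence (half cadence): the second is a restatement, not a consequent, so this is a repeated phrase rather than a period.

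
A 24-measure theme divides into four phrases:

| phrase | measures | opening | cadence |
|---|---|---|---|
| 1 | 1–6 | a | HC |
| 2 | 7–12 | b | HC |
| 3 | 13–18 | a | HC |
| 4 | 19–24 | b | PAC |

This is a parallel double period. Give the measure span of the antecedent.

measures 1–12

In a double period the first pair of phrases (ending half cadence) is the large antecedent and the second pair (ending perfect authentic cadence) is the large consequent; the antecedent is measures 1–12.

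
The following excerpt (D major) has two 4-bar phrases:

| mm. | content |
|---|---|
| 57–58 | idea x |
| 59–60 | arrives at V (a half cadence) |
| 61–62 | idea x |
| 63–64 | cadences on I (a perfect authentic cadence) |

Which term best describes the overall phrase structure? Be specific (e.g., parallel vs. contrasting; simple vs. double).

Phrase 1 ends with a half cadence (weaker) and phrase 2 with a perfect authentic cadence (stronger): antecedent + consequent = a period.
The two phrases open with the same material (x / x), so the period is parallel.

parallel period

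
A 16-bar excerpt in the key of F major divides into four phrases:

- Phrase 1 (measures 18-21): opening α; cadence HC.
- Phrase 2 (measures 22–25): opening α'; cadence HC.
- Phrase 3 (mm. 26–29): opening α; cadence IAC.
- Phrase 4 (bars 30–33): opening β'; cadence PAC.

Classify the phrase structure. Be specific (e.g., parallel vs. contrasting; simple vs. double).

Four phrases in two halves: the first half (bars 18-25) ends with a half cadence, the second (measures 26-33) with a perfect authentic cadence — a large antecedent–consequent pair, i.e. a double period.
Phrase 3 begins with the same material as phrase 1, making it parallel.

parallel double period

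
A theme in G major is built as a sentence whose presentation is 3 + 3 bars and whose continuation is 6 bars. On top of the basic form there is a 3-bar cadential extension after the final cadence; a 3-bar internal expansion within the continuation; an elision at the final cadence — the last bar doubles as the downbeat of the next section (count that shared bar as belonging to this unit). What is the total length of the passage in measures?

Basic sentence: 3 + 3 + 6 = 12 bars.
12 (basic form) + 3 (cadential extension) + 3 (internal expansion) = 18.
The elision shares a bar with the next section but does not change this unit's count.

18 measures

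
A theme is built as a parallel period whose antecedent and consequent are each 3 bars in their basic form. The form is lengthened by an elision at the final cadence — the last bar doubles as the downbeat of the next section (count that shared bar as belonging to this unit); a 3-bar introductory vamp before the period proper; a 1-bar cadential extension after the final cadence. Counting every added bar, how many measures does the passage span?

10 measures

Basic parallel period: 3 + 3 = 6 bars.
6 (basic form) + 3 (introduction) + 1 (cadential extension) = 10.
The elision shares a bar with the next section but does not change this unit's count.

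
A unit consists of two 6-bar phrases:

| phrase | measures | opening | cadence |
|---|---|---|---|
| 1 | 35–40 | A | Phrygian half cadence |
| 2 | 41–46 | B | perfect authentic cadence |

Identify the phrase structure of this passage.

Phrase 1 ends with a Phrygian half cadence (weaker) and phrase 2 with a perfect authentic cadence (stronger): antecedent + consequent = a period.
The two phrases open with different material (A / B), so the period is contrasting.

contrasting period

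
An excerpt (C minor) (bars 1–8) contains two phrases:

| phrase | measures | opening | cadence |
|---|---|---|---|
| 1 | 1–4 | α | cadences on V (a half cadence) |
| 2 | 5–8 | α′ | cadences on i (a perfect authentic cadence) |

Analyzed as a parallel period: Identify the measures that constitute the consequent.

measures 5–8

The antecedent is the phrase ending with the weaker cadence (half cadence, phrase 1) and the consequent the one ending more conclusively (perfect authentic cadence, phrase 2); the consequent is mm. 5–8.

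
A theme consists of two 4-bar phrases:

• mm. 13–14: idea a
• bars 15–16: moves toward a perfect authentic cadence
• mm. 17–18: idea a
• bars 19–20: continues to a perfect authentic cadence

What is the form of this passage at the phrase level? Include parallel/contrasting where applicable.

Both phrases have the same opening (a) and the same cadence (perfect authentic cadence): the second is a restatement, not a consequent, so this is a repeated phrase rather than a period.

repeated phrase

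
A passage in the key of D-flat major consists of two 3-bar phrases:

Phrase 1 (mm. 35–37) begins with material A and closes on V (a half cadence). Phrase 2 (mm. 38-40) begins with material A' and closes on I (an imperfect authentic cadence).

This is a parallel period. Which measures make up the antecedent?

measures 35–37

The phrase ending with the weaker cadence (half cadence) is the antecedent; the one ending more conclusively (imperfect authentic cadence) is the consequent. The antecedent is measures 35–37.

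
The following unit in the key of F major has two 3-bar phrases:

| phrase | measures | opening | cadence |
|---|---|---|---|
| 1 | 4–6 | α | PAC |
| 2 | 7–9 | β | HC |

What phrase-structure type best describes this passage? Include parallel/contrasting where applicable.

The second phrase closes with a half cadence, which is not stronger than the first phrase's perfect authentic cadence; without a weak→strong cadential pair there is no antecedent–consequent relationship, so this is a phrase group rather than a period.

phrase group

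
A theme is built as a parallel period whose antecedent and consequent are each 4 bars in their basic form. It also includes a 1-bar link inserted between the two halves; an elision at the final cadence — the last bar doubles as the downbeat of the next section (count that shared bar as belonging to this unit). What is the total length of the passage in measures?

9 measures

Basic parallel period: 4 + 4 = 8 bars.
8 (basic form) + 1 (link) = 9.
The elision shares a bar with the next section but does not change this unit's count.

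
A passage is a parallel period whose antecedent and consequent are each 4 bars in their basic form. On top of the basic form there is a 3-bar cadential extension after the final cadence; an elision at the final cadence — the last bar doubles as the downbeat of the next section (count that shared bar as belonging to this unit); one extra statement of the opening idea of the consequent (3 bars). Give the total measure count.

14 measures

Basic parallel period: 4 + 4 = 8 bars.
8 (basic form) + 3 (cadential extension) + 3 (extra statement) = 14.
The elision shares a bar with the next section but does not change this unit's count.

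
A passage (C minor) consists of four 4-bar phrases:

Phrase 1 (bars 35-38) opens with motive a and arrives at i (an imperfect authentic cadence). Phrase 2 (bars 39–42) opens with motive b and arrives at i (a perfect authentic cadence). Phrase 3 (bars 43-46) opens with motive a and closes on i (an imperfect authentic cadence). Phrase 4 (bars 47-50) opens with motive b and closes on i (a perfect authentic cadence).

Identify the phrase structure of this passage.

The cadence pattern IAC–PAC–IAC–PAC is weak–strong twice, and phrases 3–4 restate phrases 1–2: a period heard twice, not a double period (which would end weakly at phrase 2).

repeated period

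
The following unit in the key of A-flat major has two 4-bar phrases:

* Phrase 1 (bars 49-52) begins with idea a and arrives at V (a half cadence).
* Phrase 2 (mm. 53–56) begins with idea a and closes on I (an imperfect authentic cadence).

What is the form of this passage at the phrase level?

parallel period

Phrase 1 ends with a half cadence (weaker) and phrase 2 with an imperfect authentic cadence (stronger): antecedent + consequent = a period.
The two phrases open with the same material (a / a), so the period is parallel.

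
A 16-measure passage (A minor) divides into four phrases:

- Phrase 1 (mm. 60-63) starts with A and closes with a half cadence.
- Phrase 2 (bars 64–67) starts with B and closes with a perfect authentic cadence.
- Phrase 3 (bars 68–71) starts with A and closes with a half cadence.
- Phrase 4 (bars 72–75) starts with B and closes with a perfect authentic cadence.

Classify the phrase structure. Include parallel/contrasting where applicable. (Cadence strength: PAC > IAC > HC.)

The cadence pattern HC–PAC–HC–PAC is weak–strong twice, and phrases 3–4 restate phrases 1–2: a period heard twice, not a double period (which would end weakly at phrase 2).

repeated period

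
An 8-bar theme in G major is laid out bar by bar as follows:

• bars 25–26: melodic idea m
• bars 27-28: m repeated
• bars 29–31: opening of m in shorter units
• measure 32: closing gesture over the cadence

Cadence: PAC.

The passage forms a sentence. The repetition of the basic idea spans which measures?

The presentation of a sentence is the basic idea (mm. 25–26) plus its repetition (mm. 27–28); the repetition of the basic idea is therefore mm. 27–28.

measures 27–28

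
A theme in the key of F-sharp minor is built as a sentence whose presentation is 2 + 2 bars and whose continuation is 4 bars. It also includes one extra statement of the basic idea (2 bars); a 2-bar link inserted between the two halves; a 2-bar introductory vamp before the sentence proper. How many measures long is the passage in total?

Basic sentence: 2 + 2 + 4 = 8 bars.
8 (basic form) + 2 (extra statement) + 2 (link) + 2 (introduction) = 14.

14 measures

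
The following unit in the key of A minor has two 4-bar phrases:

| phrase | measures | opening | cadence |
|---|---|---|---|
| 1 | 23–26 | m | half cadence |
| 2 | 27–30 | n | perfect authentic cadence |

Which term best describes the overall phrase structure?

contrasting period

Phrase 1 ends with a half cadence (weaker) and phrase 2 with a perfect authentic cadence (stronger): antecedent + consequent = a period.
The two phrases open with different material (m / n), so the period is contrasting.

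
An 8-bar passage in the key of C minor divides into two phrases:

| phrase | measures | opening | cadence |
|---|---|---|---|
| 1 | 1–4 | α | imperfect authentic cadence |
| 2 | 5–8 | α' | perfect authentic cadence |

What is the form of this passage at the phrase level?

Phrase 1 ends with an imperfect authentic cadence (weaker) and phrase 2 with a perfect authentic cadence (stronger): antecedent + consequent = a period.
The two phrases open with the same material (α / α'), so the period is parallel.

parallel period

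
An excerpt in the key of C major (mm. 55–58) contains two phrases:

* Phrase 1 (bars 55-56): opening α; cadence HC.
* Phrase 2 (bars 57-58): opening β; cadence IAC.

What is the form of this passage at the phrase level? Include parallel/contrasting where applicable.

contrasting period

Phrase 1 ends with a half cadence (weaker) and phrase 2 with an imperfect authentic cadence (stronger): antecedent + consequent = a period.
The two phrases open with different material (α / β), so the period is contrasting.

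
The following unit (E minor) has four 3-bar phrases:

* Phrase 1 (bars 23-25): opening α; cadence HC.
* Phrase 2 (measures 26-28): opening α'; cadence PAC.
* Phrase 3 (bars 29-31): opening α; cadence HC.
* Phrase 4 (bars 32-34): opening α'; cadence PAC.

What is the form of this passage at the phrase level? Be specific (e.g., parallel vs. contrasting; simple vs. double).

The cadence pattern HC–PAC–HC–PAC is weak–strong twice, and phrases 3–4 restate phrases 1–2: a period heard twice, not a double period (which would end weakly at phrase 2).

repeated period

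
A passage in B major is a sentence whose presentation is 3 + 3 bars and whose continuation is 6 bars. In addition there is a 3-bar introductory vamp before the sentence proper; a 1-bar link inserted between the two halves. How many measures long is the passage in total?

Basic sentence: 3 + 3 + 6 = 12 bars.
12 (basic form) + 3 (introduction) + 1 (link) = 16.

16 measures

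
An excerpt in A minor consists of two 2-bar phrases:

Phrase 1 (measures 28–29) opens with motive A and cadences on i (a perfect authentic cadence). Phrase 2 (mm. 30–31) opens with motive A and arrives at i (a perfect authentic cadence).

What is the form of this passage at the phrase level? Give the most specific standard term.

Both phrases have the same opening (A) and the same cadence (perfect authentic cadence): the second is a restatement, not a consequent, so this is a repeated phrase rather than a period.

repeated phrase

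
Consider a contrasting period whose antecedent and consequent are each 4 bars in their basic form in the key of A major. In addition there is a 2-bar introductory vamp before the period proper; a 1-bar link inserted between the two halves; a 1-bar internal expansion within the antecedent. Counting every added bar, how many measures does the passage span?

12 measures

Basic contrasting period: 4 + 4 = 8 bars.
8 (basic form) + 2 (introduction) + 1 (link) + 1 (internal expansion) = 12.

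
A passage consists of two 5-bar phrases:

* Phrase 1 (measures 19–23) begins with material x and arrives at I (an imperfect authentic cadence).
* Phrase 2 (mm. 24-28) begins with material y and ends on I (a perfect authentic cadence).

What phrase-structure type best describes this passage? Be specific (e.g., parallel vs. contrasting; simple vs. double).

contrasting period

Phrase 1 ends with an imperfect authentic cadence (weaker) and phrase 2 with a perfect authentic cadence (stronger): antecedent + consequent = a period.
The two phrases open with different material (x / y), so the period is contrasting.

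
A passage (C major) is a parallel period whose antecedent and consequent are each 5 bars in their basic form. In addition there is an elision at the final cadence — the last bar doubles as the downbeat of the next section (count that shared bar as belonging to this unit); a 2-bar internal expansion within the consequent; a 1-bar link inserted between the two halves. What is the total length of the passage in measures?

Basic parallel period: 5 + 5 = 10 bars.
10 (basic form) + 2 (internal expansion) + 1 (link) = 13.
The elision shares a bar with the next section but does not change this unit's count.

13 measures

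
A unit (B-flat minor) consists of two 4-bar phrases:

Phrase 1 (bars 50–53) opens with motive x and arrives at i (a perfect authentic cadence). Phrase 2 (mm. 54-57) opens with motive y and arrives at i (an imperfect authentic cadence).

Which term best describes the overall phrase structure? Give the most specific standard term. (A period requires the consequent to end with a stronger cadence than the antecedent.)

phrase group

The second phrase closes with an imperfect authentic cadence, which is not stronger than the first phrase's perfect authentic cadence; without a weak→strong cadential pair there is no antecedent–consequent relationship, so this is a phrase group rather than a period.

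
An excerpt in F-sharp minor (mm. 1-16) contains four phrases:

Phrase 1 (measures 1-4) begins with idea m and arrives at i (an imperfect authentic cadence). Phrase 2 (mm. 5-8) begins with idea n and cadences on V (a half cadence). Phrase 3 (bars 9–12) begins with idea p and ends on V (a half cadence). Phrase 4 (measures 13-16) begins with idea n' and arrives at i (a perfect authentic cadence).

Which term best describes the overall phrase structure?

Four phrases in two halves: the first half (measures 1–8) ends with a half cadence, the second (bars 9-16) with a perfect authentic cadence — a large antecedent–consequent pair, i.e. a double period.
Phrase 3 begins with different material from phrase 1, making it contrasting.

contrasting double period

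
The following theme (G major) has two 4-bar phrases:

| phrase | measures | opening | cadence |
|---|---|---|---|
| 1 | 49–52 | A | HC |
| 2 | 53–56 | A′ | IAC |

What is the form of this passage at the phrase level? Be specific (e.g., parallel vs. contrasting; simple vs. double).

parallel period

Phrase 1 ends with a half cadence (weaker) and phrase 2 with an imperfect authentic cadence (stronger): antecedent + consequent = a period.
The two phrases open with the same material (A / A′), so the period is parallel.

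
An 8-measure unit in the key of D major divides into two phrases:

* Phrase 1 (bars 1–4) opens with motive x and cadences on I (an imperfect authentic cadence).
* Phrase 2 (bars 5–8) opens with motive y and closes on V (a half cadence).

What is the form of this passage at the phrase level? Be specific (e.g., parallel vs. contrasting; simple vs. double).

phrase group

The second phrase closes with a half cadence, which is not stronger than the first phrase's imperfect authentic cadence; without a weak→strong cadential pair there is no antecedent–consequent relationship, so this is a phrase group rather than a period.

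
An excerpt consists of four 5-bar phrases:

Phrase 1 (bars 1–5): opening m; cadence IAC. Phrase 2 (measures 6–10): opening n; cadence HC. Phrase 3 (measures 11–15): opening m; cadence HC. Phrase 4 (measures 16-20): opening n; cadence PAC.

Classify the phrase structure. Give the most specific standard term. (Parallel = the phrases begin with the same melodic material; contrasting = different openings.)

Four phrases in two halves: the first half (mm. 1-10) ends with a half cadence, the second (measures 11–20) with a perfect authentic cadence — a large antecedent–consequent pair, i.e. a double period.
Phrase 3 begins with the same material as phrase 1, making it parallel.

parallel double period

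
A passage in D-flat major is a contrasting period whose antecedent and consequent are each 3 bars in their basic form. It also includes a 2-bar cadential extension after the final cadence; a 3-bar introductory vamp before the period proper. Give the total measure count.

11 measures

Basic contrasting period: 3 + 3 = 6 bars.
6 (basic form) + 2 (cadential extension) + 3 (introduction) = 11.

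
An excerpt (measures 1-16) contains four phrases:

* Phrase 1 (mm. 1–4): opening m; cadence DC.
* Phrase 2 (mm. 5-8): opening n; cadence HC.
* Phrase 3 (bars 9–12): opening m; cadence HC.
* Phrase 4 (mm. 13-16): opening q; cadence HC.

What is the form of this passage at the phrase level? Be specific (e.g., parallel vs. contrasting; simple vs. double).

phrase group

Phrase 4 ends with a half cadence, no stronger than phrase 2's half cadence, so the four phrases do not form a double period; nor do phrases 3–4 duplicate 1–2, so it is not a repeated period. With no phrase reaching a conclusive cadence, the passage is a phrase group.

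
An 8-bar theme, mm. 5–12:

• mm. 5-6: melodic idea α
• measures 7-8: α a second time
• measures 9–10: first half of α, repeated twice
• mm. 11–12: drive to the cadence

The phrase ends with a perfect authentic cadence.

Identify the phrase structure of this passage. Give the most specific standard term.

sentence

Basic idea (mm. 5-6) + its repetition (bars 7–8) form the presentation; fragmentation and cadence (measures 9–12) form the continuation — the 8-bar whole is a sentence.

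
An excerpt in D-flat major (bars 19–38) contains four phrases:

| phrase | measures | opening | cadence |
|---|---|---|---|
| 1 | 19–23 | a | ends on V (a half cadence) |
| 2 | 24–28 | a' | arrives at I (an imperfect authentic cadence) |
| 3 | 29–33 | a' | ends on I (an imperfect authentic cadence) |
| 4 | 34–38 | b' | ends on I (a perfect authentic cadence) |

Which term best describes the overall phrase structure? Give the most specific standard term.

Four phrases in two halves: the first half (bars 19-28) ends with an imperfect authentic cadence, the second (mm. 29–38) with a perfect authentic cadence — a large antecedent–consequent pair, i.e. a double period.
Phrase 3 begins with the same material as phrase 1, making it parallel.

parallel double period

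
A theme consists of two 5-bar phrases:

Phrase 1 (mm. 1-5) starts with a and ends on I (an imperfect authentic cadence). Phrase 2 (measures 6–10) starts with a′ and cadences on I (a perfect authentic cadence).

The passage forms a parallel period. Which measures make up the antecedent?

measures 1–5

The phrase ending with the weaker cadence (imperfect authentic cadence) is the antecedent; the one ending more conclusively (perfect authentic cadence) is the consequent. The antecedent is measures 1–5.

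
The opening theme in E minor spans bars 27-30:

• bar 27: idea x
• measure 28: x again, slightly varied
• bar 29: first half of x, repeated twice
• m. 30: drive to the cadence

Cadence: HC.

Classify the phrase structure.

sentence

Basic idea (measure 27) + its repetition (m. 28) form the presentation; fragmentation and cadence (mm. 29–30) form the continuation — the 4-bar whole is a sentence.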